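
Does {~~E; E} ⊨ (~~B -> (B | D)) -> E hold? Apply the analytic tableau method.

Initial set: {~~E; E; ~((~~B -> (B | D)) -> E)}.
~~E: drop double negation, giving E.
~((~~B -> (B | D)) -> E): α-rule — add (~~B -> (B | D)), ~E.
× closes — contains both E and ~E.
All 1 branch closes.
Every branch closed, so the premises entail the conclusion.

Yes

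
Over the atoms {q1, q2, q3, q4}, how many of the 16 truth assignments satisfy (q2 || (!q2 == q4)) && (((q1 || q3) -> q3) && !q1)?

Initial set: {((q2 || (!q2 == q4)) && (((q1 || q3) -> q3) && !q1))}.
((q2 || (!q2 == q4)) && (((q1 || q3) -> q3) && !q1)): α-rule — add (q2 || (!q2 == q4)), (((q1 || q3) -> q3) && !q1).
(((q1 || q3) -> q3) && !q1): α-rule — add ((q1 || q3) -> q3), !q1.
(q2 || (!q2 == q4)): β-rule — branch into q2  //  (!q2 == q4).
  branch 1 (add q2):
    ((q1 || q3) -> q3): β-rule — branch into !(q1 || q3)  //  q3.
      branch 1.1 (add !(q1 || q3)):
        !(q1 || q3): α-rule — add !q1, !q3.
        ○ open, literals {q1=0, q2=1, q3=0}.
      branch 1.2 (add q3):
        ○ open, literals {q1=0, q2=1, q3=1}.
  branch 2 (add (!q2 == q4)):
    ((q1 || q3) -> q3): β-rule — branch into !(q1 || q3)  //  q3.
      branch 2.1 (add !(q1 || q3)):
        !(q1 || q3): α-rule — add !q1, !q3.
        (!q2 == q4): β-rule — branch into !q2, q4  //  !!q2, !q4.
          branch 2.1.1 (add !q2, q4):
            ○ open, literals {q1=0, q2=0, q3=0, q4=1}.
          branch 2.1.2 (add !!q2, !q4):
            ○ open, literals {q1=0, q2=1, q3=0, q4=0}.
      branch 2.2 (add q3):
        (!q2 == q4): β-rule — branch into !q2, q4  //  !!q2, !q4.
          branch 2.2.1 (add !q2, q4):
            ○ open, literals {q1=0, q2=0, q3=1, q4=1}.
          branch 2.2.2 (add !!q2, !q4):
            ○ open, literals {q1=0, q2=1, q3=1, q4=0}.
0 branches closed, 6 open.
Each open branch fixes some atoms; the unmentioned ones are free. Counting distinct full assignments: branch {q1=0, q2=1, q3=0} (q4) contributes 2 new; branch {q1=0, q2=1, q3=1} (q4) contributes 2 new; branch {q1=0, q2=0, q3=0, q4=1} (none free) contributes 1 new; branch {q1=0, q2=1, q3=0, q4=0} (none free) contributes 0 new; branch {q1=0, q2=0, q3=1, q4=1} (none free) contributes 1 new; branch {q1=0, q2=1, q3=1, q4=0} (none free) contributes 0 new. Total: 6.

6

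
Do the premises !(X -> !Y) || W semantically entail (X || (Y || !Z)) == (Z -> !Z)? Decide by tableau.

No

Initial set: {(!(X -> !Y) || W); !((X || (Y || !Z)) == (Z -> !Z))}.
(!(X -> !Y) || W): β-rule — branch into !(X -> !Y)  //  W.
  branch 1 (add !(X -> !Y)):
    !(X -> !Y): α-rule — add X, !!Y.
    !((X || (Y || !Z)) == (Z -> !Z)): β-rule — branch into (X || (Y || !Z)), !(Z -> !Z)  //  !(X || (Y || !Z)), (Z -> !Z).
      branch 1.1 (add (X || (Y || !Z)), !(Z -> !Z)):
        !(Z -> !Z): α-rule — add Z, !!Z.
        (X || (Y || !Z)): β-rule — branch into X  //  (Y || !Z).
          branch 1.1.1 (add X):
            ○ open, literals {X=T, Y=T, Z=T}.
          branch 1.1.2 (add (Y || !Z)):
            (Y || !Z): β-rule — branch into Y  //  !Z.
              branch 1.1.2.1 (add Y):
                ○ open, literals {X=T, Y=T, Z=T}.
              branch 1.1.2.2 (add !Z):
                × closes — contains both Z and !Z.
      branch 1.2 (add !(X || (Y || !Z)), (Z -> !Z)):
        !(X || (Y || !Z)): α-rule — add !X, !(Y || !Z).
        × closes — contains both X and !X.
  branch 2 (add W):
    !((X || (Y || !Z)) == (Z -> !Z)): β-rule — branch into (X || (Y || !Z)), !(Z -> !Z)  //  !(X || (Y || !Z)), (Z -> !Z).
      branch 2.1 (add (X || (Y || !Z)), !(Z -> !Z)):
        !(Z -> !Z): α-rule — add Z, !!Z.
        (X || (Y || !Z)): β-rule — branch into X  //  (Y || !Z).
          branch 2.1.1 (add X):
            ○ open, literals {W=T, X=T, Z=T}.
          branch 2.1.2 (add (Y || !Z)):
            (Y || !Z): β-rule — branch into Y  //  !Z.
              branch 2.1.2.1 (add Y):
                ○ open, literals {W=T, Y=T, Z=T}.
              branch 2.1.2.2 (add !Z):
                × closes — contains both Z and !Z.
      branch 2.2 (add !(X || (Y || !Z)), (Z -> !Z)):
        !(X || (Y || !Z)): α-rule — add !X, !(Y || !Z).
        !(Y || !Z): α-rule — add !Y, !!Z.
        (Z -> !Z): β-rule — branch into !Z  //  !Z.
          branch 2.2.1 (add !Z):
            × closes — contains both Z and !Z.
          branch 2.2.2 (add !Z):
            × closes — contains both Z and !Z.
5 branches closed, 4 open.
An open branch gives a countermodel: X=T, Y=T, Z=T (unmentioned atoms arbitrary); the premises hold there but the conclusion fails.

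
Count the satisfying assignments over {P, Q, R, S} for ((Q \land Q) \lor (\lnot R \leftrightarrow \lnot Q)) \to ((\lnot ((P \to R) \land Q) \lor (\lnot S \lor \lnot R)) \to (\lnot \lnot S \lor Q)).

Initial set: {T (((Q \land Q) \lor (\lnot R \leftrightarrow \lnot Q)) \to ((\lnot ((P \to R) \land Q) \lor (\lnot S \lor \lnot R)) \to (\lnot \lnot S \lor Q)))}.
T (((Q \land Q) \lor (\lnot R \leftrightarrow \lnot Q)) \to ((\lnot ((P \to R) \land Q) \lor (\lnot S \lor \lnot R)) \to (\lnot \lnot S \lor Q))): β-rule — branch into F ((Q \land Q) \lor (\lnot R \leftrightarrow \lnot Q))  //  T ((\lnot ((P \to R) \land Q) \lor (\lnot S \lor \lnot R)) \to (\lnot \lnot S \lor Q)).
  branch 1 (add F ((Q \land Q) \lor (\lnot R \leftrightarrow \lnot Q))):
    F ((Q \land Q) \lor (\lnot R \leftrightarrow \lnot Q)): α-rule — add F (Q \land Q), F (\lnot R \leftrightarrow \lnot Q).
    F (Q \land Q): β-rule — branch into F Q  //  F Q.
      branch 1.1 (add F Q):
        F (\lnot R \leftrightarrow \lnot Q): β-rule — branch into T \lnot R, F \lnot Q  //  F \lnot R, T \lnot Q.
          branch 1.1.1 (add T \lnot R, F \lnot Q):
            × closes — contains both Q and \lnot Q.
          branch 1.1.2 (add F \lnot R, T \lnot Q):
            ○ open, literals {Q=0, R=1}.
      branch 1.2 (add F Q):
        F (\lnot R \leftrightarrow \lnot Q): β-rule — branch into T \lnot R, F \lnot Q  //  F \lnot R, T \lnot Q.
          branch 1.2.1 (add T \lnot R, F \lnot Q):
            × closes — contains both Q and \lnot Q.
          branch 1.2.2 (add F \lnot R, T \lnot Q):
            ○ open, literals {Q=0, R=1}.
  branch 2 (add T ((\lnot ((P \to R) \land Q) \lor (\lnot S \lor \lnot R)) \to (\lnot \lnot S \lor Q))):
    T ((\lnot ((P \to R) \land Q) \lor (\lnot S \lor \lnot R)) \to (\lnot \lnot S \lor Q)): β-rule — branch into F (\lnot ((P \to R) \land Q) \lor (\lnot S \lor \lnot R))  //  T (\lnot \lnot S \lor Q).
      branch 2.1 (add F (\lnot ((P \to R) \land Q) \lor (\lnot S \lor \lnot R))):
        F (\lnot ((P \to R) \land Q) \lor (\lnot S \lor \lnot R)): α-rule — add F \lnot ((P \to R) \land Q), F (\lnot S \lor \lnot R).
        F \lnot ((P \to R) \land Q): α-rule — add T (P \to R), T Q.
        F (\lnot S \lor \lnot R): α-rule — add F \lnot S, F \lnot R.
        T (P \to R): β-rule — branch into F P  //  T R.
          branch 2.1.1 (add F P):
            ○ open, literals {P=0, Q=1, R=1, S=1}.
          branch 2.1.2 (add T R):
            ○ open, literals {Q=1, R=1, S=1}.
      branch 2.2 (add T (\lnot \lnot S \lor Q)):
        T (\lnot \lnot S \lor Q): β-rule — branch into T \lnot \lnot S  //  T Q.
          branch 2.2.1 (add T \lnot \lnot S):
            T \lnot \lnot S: drop double negation, giving T S.
            ○ open, literals {S=1}.
          branch 2.2.2 (add T Q):
            ○ open, literals {Q=1}.
2 branches closed, 6 open.
Each open branch fixes some atoms; the unmentioned ones are free. Counting distinct full assignments: branch {Q=0, R=1} (P, S) contributes 4 new; branch {Q=0, R=1} (P, S) contributes 0 new; branch {P=0, Q=1, R=1, S=1} (none free) contributes 1 new; branch {Q=1, R=1, S=1} (P) contributes 1 new; branch {S=1} (P, Q, R) contributes 4 new; branch {Q=1} (P, R, S) contributes 4 new. Total: 14.

14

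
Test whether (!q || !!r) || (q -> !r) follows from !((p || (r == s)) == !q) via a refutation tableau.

Initial set: {!((p || (r == s)) == !q); !((!q || !!r) || (q -> !r))}.
!((!q || !!r) || (q -> !r)): α-rule — add !(!q || !!r), !(q -> !r).
!(!q || !!r): α-rule — add !!q, !!!r.
!(q -> !r): α-rule — add q, !!r.
!!!r: drop double negation, giving !r.
× closes — contains both r and !r.
All 1 branch closes.
Every branch closed, so the premises entail the conclusion.

Yes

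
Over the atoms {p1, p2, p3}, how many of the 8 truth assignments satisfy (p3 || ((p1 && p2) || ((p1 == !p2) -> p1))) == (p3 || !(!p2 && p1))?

6

Initial set: {((p3 || ((p1 && p2) || ((p1 == !p2) -> p1))) == (p3 || !(!p2 && p1)))}.
((p3 || ((p1 && p2) || ((p1 == !p2) -> p1))) == (p3 || !(!p2 && p1))): β-rule — branch into (p3 || ((p1 && p2) || ((p1 == !p2) -> p1))), (p3 || !(!p2 && p1))  //  !(p3 || ((p1 && p2) || ((p1 == !p2) -> p1))), !(p3 || !(!p2 && p1)).
  branch 1 (add (p3 || ((p1 && p2) || ((p1 == !p2) -> p1))), (p3 || !(!p2 && p1))):
    (p3 || ((p1 && p2) || ((p1 == !p2) -> p1))): β-rule — branch into p3  //  ((p1 && p2) || ((p1 == !p2) -> p1)).
      branch 1.1 (add p3):
        (p3 || !(!p2 && p1)): β-rule — branch into p3  //  !(!p2 && p1).
          branch 1.1.1 (add p3):
            ○ open, literals {p3=T}.
          branch 1.1.2 (add !(!p2 && p1)):
            !(!p2 && p1): β-rule — branch into !!p2  //  !p1.
              branch 1.1.2.1 (add !!p2):
                ○ open, literals {p2=T, p3=T}.
              branch 1.1.2.2 (add !p1):
                ○ open, literals {p1=F, p3=T}.
      branch 1.2 (add ((p1 && p2) || ((p1 == !p2) -> p1))):
        (p3 || !(!p2 && p1)): β-rule — branch into p3  //  !(!p2 && p1).
          branch 1.2.1 (add p3):
            ((p1 && p2) || ((p1 == !p2) -> p1)): β-rule — branch into (p1 && p2)  //  ((p1 == !p2) -> p1).
              branch 1.2.1.1 (add (p1 && p2)):
                (p1 && p2): α-rule — add p1, p2.
                ○ open, literals {p1=T, p2=T, p3=T}.
              branch 1.2.1.2 (add ((p1 == !p2) -> p1)):
                ((p1 == !p2) -> p1): β-rule — branch into !(p1 == !p2)  //  p1.
                  branch 1.2.1.2.1 (add !(p1 == !p2)):
                    !(p1 == !p2): β-rule — branch into p1, !!p2  //  !p1, !p2.
                      branch 1.2.1.2.1.1 (add p1, !!p2):
                        ○ open, literals {p1=T, p2=T, p3=T}.
                      branch 1.2.1.2.1.2 (add !p1, !p2):
                        ○ open, literals {p1=F, p2=F, p3=T}.
                  branch 1.2.1.2.2 (add p1):
                    ○ open, literals {p1=T, p3=T}.
          branch 1.2.2 (add !(!p2 && p1)):
            ((p1 && p2) || ((p1 == !p2) -> p1)): β-rule — branch into (p1 && p2)  //  ((p1 == !p2) -> p1).
              branch 1.2.2.1 (add (p1 && p2)):
                (p1 && p2): α-rule — add p1, p2.
                !(!p2 && p1): β-rule — branch into !!p2  //  !p1.
                  branch 1.2.2.1.1 (add !!p2):
                    ○ open, literals {p1=T, p2=T}.
                  branch 1.2.2.1.2 (add !p1):
                    × closes — contains both p1 and !p1.
              branch 1.2.2.2 (add ((p1 == !p2) -> p1)):
                !(!p2 && p1): β-rule — branch into !!p2  //  !p1.
                  branch 1.2.2.2.1 (add !!p2):
                    ((p1 == !p2) -> p1): β-rule — branch into !(p1 == !p2)  //  p1.
                      branch 1.2.2.2.1.1 (add !(p1 == !p2)):
                        !(p1 == !p2): β-rule — branch into p1, !!p2  //  !p1, !p2.
                          branch 1.2.2.2.1.1.1 (add p1, !!p2):
                            ○ open, literals {p1=T, p2=T}.
                          branch 1.2.2.2.1.1.2 (add !p1, !p2):
                            × closes — contains both p2 and !p2.
                      branch 1.2.2.2.1.2 (add p1):
                        ○ open, literals {p1=T, p2=T}.
                  branch 1.2.2.2.2 (add !p1):
                    ((p1 == !p2) -> p1): β-rule — branch into !(p1 == !p2)  //  p1.
                      branch 1.2.2.2.2.1 (add !(p1 == !p2)):
                        !(p1 == !p2): β-rule — branch into p1, !!p2  //  !p1, !p2.
                          branch 1.2.2.2.2.1.1 (add p1, !!p2):
                            × closes — contains both p1 and !p1.
                          branch 1.2.2.2.2.1.2 (add !p1, !p2):
                            ○ open, literals {p1=F, p2=F}.
                      branch 1.2.2.2.2.2 (add p1):
                        × closes — contains both p1 and !p1.
  branch 2 (add !(p3 || ((p1 && p2) || ((p1 == !p2) -> p1))), !(p3 || !(!p2 && p1))):
    !(p3 || ((p1 && p2) || ((p1 == !p2) -> p1))): α-rule — add !p3, !((p1 && p2) || ((p1 == !p2) -> p1)).
    !(p3 || !(!p2 && p1)): α-rule — add !p3, !!(!p2 && p1).
    !((p1 && p2) || ((p1 == !p2) -> p1)): α-rule — add !(p1 && p2), !((p1 == !p2) -> p1).
    !!(!p2 && p1): α-rule — add !p2, p1.
    !((p1 == !p2) -> p1): α-rule — add (p1 == !p2), !p1.
    × closes — contains both p1 and !p1.
5 branches closed, 11 open.
Each open branch fixes some atoms; the unmentioned ones are free. Counting distinct full assignments: branch {p3=T} (p1, p2) contributes 4 new; branch {p2=T, p3=T} (p1) contributes 0 new; branch {p1=F, p3=T} (p2) contributes 0 new; branch {p1=T, p2=T, p3=T} (none free) contributes 0 new; branch {p1=T, p2=T, p3=T} (none free) contributes 0 new; branch {p1=F, p2=F, p3=T} (none free) contributes 0 new; branch {p1=T, p3=T} (p2) contributes 0 new; branch {p1=T, p2=T} (p3) contributes 1 new; branch {p1=T, p2=T} (p3) contributes 0 new; branch {p1=T, p2=T} (p3) contributes 0 new; branch {p1=F, p2=F} (p3) contributes 1 new. Total: 6.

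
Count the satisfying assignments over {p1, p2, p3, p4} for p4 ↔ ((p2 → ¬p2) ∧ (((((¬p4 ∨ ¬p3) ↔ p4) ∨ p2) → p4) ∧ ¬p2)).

8

Initial set: {(p4 ↔ ((p2 → ¬p2) ∧ (((((¬p4 ∨ ¬p3) ↔ p4) ∨ p2) → p4) ∧ ¬p2)))}.
(p4 ↔ ((p2 → ¬p2) ∧ (((((¬p4 ∨ ¬p3) ↔ p4) ∨ p2) → p4) ∧ ¬p2))): β-rule — branch into p4, ((p2 → ¬p2) ∧ (((((¬p4 ∨ ¬p3) ↔ p4) ∨ p2) → p4) ∧ ¬p2))  //  ¬p4, ¬((p2 → ¬p2) ∧ (((((¬p4 ∨ ¬p3) ↔ p4) ∨ p2) → p4) ∧ ¬p2)).
  branch 1 (add p4, ((p2 → ¬p2) ∧ (((((¬p4 ∨ ¬p3) ↔ p4) ∨ p2) → p4) ∧ ¬p2))):
    ((p2 → ¬p2) ∧ (((((¬p4 ∨ ¬p3) ↔ p4) ∨ p2) → p4) ∧ ¬p2)): α-rule — add (p2 → ¬p2), (((((¬p4 ∨ ¬p3) ↔ p4) ∨ p2) → p4) ∧ ¬p2).
    (((((¬p4 ∨ ¬p3) ↔ p4) ∨ p2) → p4) ∧ ¬p2): α-rule — add ((((¬p4 ∨ ¬p3) ↔ p4) ∨ p2) → p4), ¬p2.
    (p2 → ¬p2): β-rule — branch into ¬p2  //  ¬p2.
      branch 1.1 (add ¬p2):
        ((((¬p4 ∨ ¬p3) ↔ p4) ∨ p2) → p4): β-rule — branch into ¬(((¬p4 ∨ ¬p3) ↔ p4) ∨ p2)  //  p4.
          branch 1.1.1 (add ¬(((¬p4 ∨ ¬p3) ↔ p4) ∨ p2)):
            ¬(((¬p4 ∨ ¬p3) ↔ p4) ∨ p2): α-rule — add ¬((¬p4 ∨ ¬p3) ↔ p4), ¬p2.
            ¬((¬p4 ∨ ¬p3) ↔ p4): β-rule — branch into (¬p4 ∨ ¬p3), ¬p4  //  ¬(¬p4 ∨ ¬p3), p4.
              branch 1.1.1.1 (add (¬p4 ∨ ¬p3), ¬p4):
                × closes — contains both p4 and ¬p4.
              branch 1.1.1.2 (add ¬(¬p4 ∨ ¬p3), p4):
                ¬(¬p4 ∨ ¬p3): α-rule — add ¬¬p4, ¬¬p3.
                ○ open, literals {p2=F, p3=T, p4=T}.
          branch 1.1.2 (add p4):
            ○ open, literals {p2=F, p4=T}.
      branch 1.2 (add ¬p2):
        ((((¬p4 ∨ ¬p3) ↔ p4) ∨ p2) → p4): β-rule — branch into ¬(((¬p4 ∨ ¬p3) ↔ p4) ∨ p2)  //  p4.
          branch 1.2.1 (add ¬(((¬p4 ∨ ¬p3) ↔ p4) ∨ p2)):
            ¬(((¬p4 ∨ ¬p3) ↔ p4) ∨ p2): α-rule — add ¬((¬p4 ∨ ¬p3) ↔ p4), ¬p2.
            ¬((¬p4 ∨ ¬p3) ↔ p4): β-rule — branch into (¬p4 ∨ ¬p3), ¬p4  //  ¬(¬p4 ∨ ¬p3), p4.
              branch 1.2.1.1 (add (¬p4 ∨ ¬p3), ¬p4):
                × closes — contains both p4 and ¬p4.
              branch 1.2.1.2 (add ¬(¬p4 ∨ ¬p3), p4):
                ¬(¬p4 ∨ ¬p3): α-rule — add ¬¬p4, ¬¬p3.
                ○ open, literals {p2=F, p3=T, p4=T}.
          branch 1.2.2 (add p4):
            ○ open, literals {p2=F, p4=T}.
  branch 2 (add ¬p4, ¬((p2 → ¬p2) ∧ (((((¬p4 ∨ ¬p3) ↔ p4) ∨ p2) → p4) ∧ ¬p2))):
    ¬((p2 → ¬p2) ∧ (((((¬p4 ∨ ¬p3) ↔ p4) ∨ p2) → p4) ∧ ¬p2)): β-rule — branch into ¬(p2 → ¬p2)  //  ¬(((((¬p4 ∨ ¬p3) ↔ p4) ∨ p2) → p4) ∧ ¬p2).
      branch 2.1 (add ¬(p2 → ¬p2)):
        ¬(p2 → ¬p2): α-rule — add p2, ¬¬p2.
        ○ open, literals {p2=T, p4=F}.
      branch 2.2 (add ¬(((((¬p4 ∨ ¬p3) ↔ p4) ∨ p2) → p4) ∧ ¬p2)):
        ¬(((((¬p4 ∨ ¬p3) ↔ p4) ∨ p2) → p4) ∧ ¬p2): β-rule — branch into ¬((((¬p4 ∨ ¬p3) ↔ p4) ∨ p2) → p4)  //  ¬¬p2.
          branch 2.2.1 (add ¬((((¬p4 ∨ ¬p3) ↔ p4) ∨ p2) → p4)):
            ¬((((¬p4 ∨ ¬p3) ↔ p4) ∨ p2) → p4): α-rule — add (((¬p4 ∨ ¬p3) ↔ p4) ∨ p2), ¬p4.
            (((¬p4 ∨ ¬p3) ↔ p4) ∨ p2): β-rule — branch into ((¬p4 ∨ ¬p3) ↔ p4)  //  p2.
              branch 2.2.1.1 (add ((¬p4 ∨ ¬p3) ↔ p4)):
                ((¬p4 ∨ ¬p3) ↔ p4): β-rule — branch into (¬p4 ∨ ¬p3), p4  //  ¬(¬p4 ∨ ¬p3), ¬p4.
                  branch 2.2.1.1.1 (add (¬p4 ∨ ¬p3), p4):
                    × closes — contains both p4 and ¬p4.
                  branch 2.2.1.1.2 (add ¬(¬p4 ∨ ¬p3), ¬p4):
                    ¬(¬p4 ∨ ¬p3): α-rule — add ¬¬p4, ¬¬p3.
                    × closes — contains both p4 and ¬p4.
              branch 2.2.1.2 (add p2):
                ○ open, literals {p2=T, p4=F}.
          branch 2.2.2 (add ¬¬p2):
            ○ open, literals {p2=T, p4=F}.
4 branches closed, 7 open.
Each open branch fixes some atoms; the unmentioned ones are free. Counting distinct full assignments: branch {p2=F, p3=T, p4=T} (p1) contributes 2 new; branch {p2=F, p4=T} (p1, p3) contributes 2 new; branch {p2=F, p3=T, p4=T} (p1) contributes 0 new; branch {p2=F, p4=T} (p1, p3) contributes 0 new; branch {p2=T, p4=F} (p1, p3) contributes 4 new; branch {p2=T, p4=F} (p1, p3) contributes 0 new; branch {p2=T, p4=F} (p1, p3) contributes 0 new. Total: 8.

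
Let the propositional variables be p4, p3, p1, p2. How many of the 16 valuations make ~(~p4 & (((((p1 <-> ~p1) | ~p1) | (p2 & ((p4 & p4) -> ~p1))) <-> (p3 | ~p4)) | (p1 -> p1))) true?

Initial set: {~(~p4 & (((((p1 <-> ~p1) | ~p1) | (p2 & ((p4 & p4) -> ~p1))) <-> (p3 | ~p4)) | (p1 -> p1)))}.
~(~p4 & (((((p1 <-> ~p1) | ~p1) | (p2 & ((p4 & p4) -> ~p1))) <-> (p3 | ~p4)) | (p1 -> p1))): β-rule — branch into ~~p4  //  ~(((((p1 <-> ~p1) | ~p1) | (p2 & ((p4 & p4) -> ~p1))) <-> (p3 | ~p4)) | (p1 -> p1)).
  branch 1 (add ~~p4):
    ○ open, literals {p4=T}.
  branch 2 (add ~(((((p1 <-> ~p1) | ~p1) | (p2 & ((p4 & p4) -> ~p1))) <-> (p3 | ~p4)) | (p1 -> p1))):
    ~(((((p1 <-> ~p1) | ~p1) | (p2 & ((p4 & p4) -> ~p1))) <-> (p3 | ~p4)) | (p1 -> p1)): α-rule — add ~((((p1 <-> ~p1) | ~p1) | (p2 & ((p4 & p4) -> ~p1))) <-> (p3 | ~p4)), ~(p1 -> p1).
    ~(p1 -> p1): α-rule — add p1, ~p1.
    × closes — contains both p1 and ~p1.
1 branch closed, 1 open.
Each open branch fixes some atoms; the unmentioned ones are free. Counting distinct full assignments: branch {p4=T} (p3, p1, p2) contributes 8 new. Total: 8.

8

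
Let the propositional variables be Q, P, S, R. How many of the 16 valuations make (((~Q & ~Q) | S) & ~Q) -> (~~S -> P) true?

Initial set: {((((~Q & ~Q) | S) & ~Q) -> (~~S -> P))}.
((((~Q & ~Q) | S) & ~Q) -> (~~S -> P)): β-rule — branch into ~(((~Q & ~Q) | S) & ~Q)  //  (~~S -> P).
  branch 1 (add ~(((~Q & ~Q) | S) & ~Q)):
    ~(((~Q & ~Q) | S) & ~Q): β-rule — branch into ~((~Q & ~Q) | S)  //  ~~Q.
      branch 1.1 (add ~((~Q & ~Q) | S)):
        ~((~Q & ~Q) | S): α-rule — add ~(~Q & ~Q), ~S.
        ~(~Q & ~Q): β-rule — branch into ~~Q  //  ~~Q.
          branch 1.1.1 (add ~~Q):
            ○ open, literals {Q=true, S=false}.
          branch 1.1.2 (add ~~Q):
            ○ open, literals {Q=true, S=false}.
      branch 1.2 (add ~~Q):
        ○ open, literals {Q=true}.
  branch 2 (add (~~S -> P)):
    (~~S -> P): β-rule — branch into ~~~S  //  P.
      branch 2.1 (add ~~~S):
        ~~~S: drop double negation, giving ~S.
        ○ open, literals {S=false}.
      branch 2.2 (add P):
        ○ open, literals {P=true}.
0 branches closed, 5 open.
Each open branch fixes some atoms; the unmentioned ones are free. Counting distinct full assignments: branch {Q=true, S=false} (P, R) contributes 4 new; branch {Q=true, S=false} (P, R) contributes 0 new; branch {Q=true} (P, S, R) contributes 4 new; branch {S=false} (Q, P, R) contributes 4 new; branch {P=true} (Q, S, R) contributes 2 new. Total: 14.

14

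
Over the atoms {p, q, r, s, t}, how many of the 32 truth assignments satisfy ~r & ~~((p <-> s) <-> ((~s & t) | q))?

8

Initial set: {(~r & ~~((p <-> s) <-> ((~s & t) | q)))}.
(~r & ~~((p <-> s) <-> ((~s & t) | q))): α-rule — add ~r, ~~((p <-> s) <-> ((~s & t) | q)).
~~((p <-> s) <-> ((~s & t) | q)): drop double negation, giving ((p <-> s) <-> ((~s & t) | q)).
((p <-> s) <-> ((~s & t) | q)): β-rule — branch into (p <-> s), ((~s & t) | q)  //  ~(p <-> s), ~((~s & t) | q).
  branch 1 (add (p <-> s), ((~s & t) | q)):
    (p <-> s): β-rule — branch into p, s  //  ~p, ~s.
      branch 1.1 (add p, s):
        ((~s & t) | q): β-rule — branch into (~s & t)  //  q.
          branch 1.1.1 (add (~s & t)):
            (~s & t): α-rule — add ~s, t.
            × closes — contains both s and ~s.
          branch 1.1.2 (add q):
            ○ open, literals {p=true, q=true, r=false, s=true}.
      branch 1.2 (add ~p, ~s):
        ((~s & t) | q): β-rule — branch into (~s & t)  //  q.
          branch 1.2.1 (add (~s & t)):
            (~s & t): α-rule — add ~s, t.
            ○ open, literals {p=false, r=false, s=false, t=true}.
          branch 1.2.2 (add q):
            ○ open, literals {p=false, q=true, r=false, s=false}.
  branch 2 (add ~(p <-> s), ~((~s & t) | q)):
    ~((~s & t) | q): α-rule — add ~(~s & t), ~q.
    ~(p <-> s): β-rule — branch into p, ~s  //  ~p, s.
      branch 2.1 (add p, ~s):
        ~(~s & t): β-rule — branch into ~~s  //  ~t.
          branch 2.1.1 (add ~~s):
            × closes — contains both s and ~s.
          branch 2.1.2 (add ~t):
            ○ open, literals {p=true, q=false, r=false, s=false, t=false}.
      branch 2.2 (add ~p, s):
        ~(~s & t): β-rule — branch into ~~s  //  ~t.
          branch 2.2.1 (add ~~s):
            ○ open, literals {p=false, q=false, r=false, s=true}.
          branch 2.2.2 (add ~t):
            ○ open, literals {p=false, q=false, r=false, s=true, t=false}.
2 branches closed, 6 open.
Each open branch fixes some atoms; the unmentioned ones are free. Counting distinct full assignments: branch {p=true, q=true, r=false, s=true} (t) contributes 2 new; branch {p=false, r=false, s=false, t=true} (q) contributes 2 new; branch {p=false, q=true, r=false, s=false} (t) contributes 1 new; branch {p=true, q=false, r=false, s=false, t=false} (none free) contributes 1 new; branch {p=false, q=false, r=false, s=true} (t) contributes 2 new; branch {p=false, q=false, r=false, s=true, t=false} (none free) contributes 0 new. Total: 8.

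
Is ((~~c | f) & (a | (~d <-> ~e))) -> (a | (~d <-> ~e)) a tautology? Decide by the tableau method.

Valid

Assume the negation and expand:
Initial set: {~(((~~c | f) & (a | (~d <-> ~e))) -> (a | (~d <-> ~e)))}.
~(((~~c | f) & (a | (~d <-> ~e))) -> (a | (~d <-> ~e))): α-rule — add ((~~c | f) & (a | (~d <-> ~e))), ~(a | (~d <-> ~e)).
((~~c | f) & (a | (~d <-> ~e))): α-rule — add (~~c | f), (a | (~d <-> ~e)).
~(a | (~d <-> ~e)): α-rule — add ~a, ~(~d <-> ~e).
(~~c | f): β-rule — branch into ~~c  //  f.
  branch 1 (add ~~c):
    ~~c: drop double negation, giving c.
    (a | (~d <-> ~e)): β-rule — branch into a  //  (~d <-> ~e).
      branch 1.1 (add a):
        × closes — contains both a and ~a.
      branch 1.2 (add (~d <-> ~e)):
        ~(~d <-> ~e): β-rule — branch into ~d, ~~e  //  ~~d, ~e.
          branch 1.2.1 (add ~d, ~~e):
            (~d <-> ~e): β-rule — branch into ~d, ~e  //  ~~d, ~~e.
              branch 1.2.1.1 (add ~d, ~e):
                × closes — contains both e and ~e.
              branch 1.2.1.2 (add ~~d, ~~e):
                × closes — contains both d and ~d.
          branch 1.2.2 (add ~~d, ~e):
            (~d <-> ~e): β-rule — branch into ~d, ~e  //  ~~d, ~~e.
              branch 1.2.2.1 (add ~d, ~e):
                × closes — contains both d and ~d.
              branch 1.2.2.2 (add ~~d, ~~e):
                × closes — contains both e and ~e.
  branch 2 (add f):
    (a | (~d <-> ~e)): β-rule — branch into a  //  (~d <-> ~e).
      branch 2.1 (add a):
        × closes — contains both a and ~a.
      branch 2.2 (add (~d <-> ~e)):
        ~(~d <-> ~e): β-rule — branch into ~d, ~~e  //  ~~d, ~e.
          branch 2.2.1 (add ~d, ~~e):
            (~d <-> ~e): β-rule — branch into ~d, ~e  //  ~~d, ~~e.
              branch 2.2.1.1 (add ~d, ~e):
                × closes — contains both e and ~e.
              branch 2.2.1.2 (add ~~d, ~~e):
                × closes — contains both d and ~d.
          branch 2.2.2 (add ~~d, ~e):
            (~d <-> ~e): β-rule — branch into ~d, ~e  //  ~~d, ~~e.
              branch 2.2.2.1 (add ~d, ~e):
                × closes — contains both d and ~d.
              branch 2.2.2.2 (add ~~d, ~~e):
                × closes — contains both e and ~e.
All 10 branches close.
Every branch closed, so the negation is unsatisfiable and the formula is valid.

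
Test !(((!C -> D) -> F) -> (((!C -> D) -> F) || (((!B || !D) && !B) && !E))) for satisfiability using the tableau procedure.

Initial set: {T !(((!C -> D) -> F) -> (((!C -> D) -> F) || (((!B || !D) && !B) && !E)))}.
T !(((!C -> D) -> F) -> (((!C -> D) -> F) || (((!B || !D) && !B) && !E))): α-rule — add T ((!C -> D) -> F), F (((!C -> D) -> F) || (((!B || !D) && !B) && !E)).
F (((!C -> D) -> F) || (((!B || !D) && !B) && !E)): α-rule — add F ((!C -> D) -> F), F (((!B || !D) && !B) && !E).
F ((!C -> D) -> F): α-rule — add T (!C -> D), F F.
T ((!C -> D) -> F): β-rule — branch into F (!C -> D)  //  T F.
  branch 1 (add F (!C -> D)):
    F (!C -> D): α-rule — add T !C, F D.
    F (((!B || !D) && !B) && !E): β-rule — branch into F ((!B || !D) && !B)  //  F !E.
      branch 1.1 (add F ((!B || !D) && !B)):
        T (!C -> D): β-rule — branch into F !C  //  T D.
          branch 1.1.1 (add F !C):
            × closes — contains both C and !C.
          branch 1.1.2 (add T D):
            × closes — contains both D and !D.
      branch 1.2 (add F !E):
        T (!C -> D): β-rule — branch into F !C  //  T D.
          branch 1.2.1 (add F !C):
            × closes — contains both C and !C.
          branch 1.2.2 (add T D):
            × closes — contains both D and !D.
  branch 2 (add T F):
    × closes — contains both F and !F.
All 5 branches close.
Every branch closed; the formula is unsatisfiable.

Unsatisfiable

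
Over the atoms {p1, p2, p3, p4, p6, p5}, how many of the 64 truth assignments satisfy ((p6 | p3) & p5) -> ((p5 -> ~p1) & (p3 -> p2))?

Initial set: {T (((p6 | p3) & p5) -> ((p5 -> ~p1) & (p3 -> p2)))}.
T (((p6 | p3) & p5) -> ((p5 -> ~p1) & (p3 -> p2))): β-rule — branch into F ((p6 | p3) & p5)  //  T ((p5 -> ~p1) & (p3 -> p2)).
  branch 1 (add F ((p6 | p3) & p5)):
    F ((p6 | p3) & p5): β-rule — branch into F (p6 | p3)  //  F p5.
      branch 1.1 (add F (p6 | p3)):
        F (p6 | p3): α-rule — add F p6, F p3.
        ○ open, literals {p3=0, p6=0}.
      branch 1.2 (add F p5):
        ○ open, literals {p5=0}.
  branch 2 (add T ((p5 -> ~p1) & (p3 -> p2))):
    T ((p5 -> ~p1) & (p3 -> p2)): α-rule — add T (p5 -> ~p1), T (p3 -> p2).
    T (p5 -> ~p1): β-rule — branch into F p5  //  T ~p1.
      branch 2.1 (add F p5):
        T (p3 -> p2): β-rule — branch into F p3  //  T p2.
          branch 2.1.1 (add F p3):
            ○ open, literals {p3=0, p5=0}.
          branch 2.1.2 (add T p2):
            ○ open, literals {p2=1, p5=0}.
      branch 2.2 (add T ~p1):
        T (p3 -> p2): β-rule — branch into F p3  //  T p2.
          branch 2.2.1 (add F p3):
            ○ open, literals {p1=0, p3=0}.
          branch 2.2.2 (add T p2):
            ○ open, literals {p1=0, p2=1}.
0 branches closed, 6 open.
Each open branch fixes some atoms; the unmentioned ones are free. Counting distinct full assignments: branch {p3=0, p6=0} (p1, p2, p4, p5) contributes 16 new; branch {p5=0} (p1, p2, p3, p4, p6) contributes 24 new; branch {p3=0, p5=0} (p1, p2, p4, p6) contributes 0 new; branch {p2=1, p5=0} (p1, p3, p4, p6) contributes 0 new; branch {p1=0, p3=0} (p2, p4, p6, p5) contributes 4 new; branch {p1=0, p2=1} (p3, p4, p6, p5) contributes 4 new. Total: 48.

48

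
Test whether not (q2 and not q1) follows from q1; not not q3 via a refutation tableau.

Yes

Initial set: {q1; not not q3; not not (q2 and not q1)}.
not not q3: drop double negation, giving q3.
not not (q2 and not q1): α-rule — add q2, not q1.
× closes — contains both q1 and not q1.
All 1 branch closes.
Every branch closed, so the premises entail the conclusion.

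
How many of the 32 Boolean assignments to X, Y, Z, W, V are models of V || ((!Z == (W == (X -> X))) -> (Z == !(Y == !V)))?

28

Initial set: {(V || ((!Z == (W == (X -> X))) -> (Z == !(Y == !V))))}.
(V || ((!Z == (W == (X -> X))) -> (Z == !(Y == !V)))): β-rule — branch into V  //  ((!Z == (W == (X -> X))) -> (Z == !(Y == !V))).
  branch 1 (add V):
    ○ open, literals {V=true}.
  branch 2 (add ((!Z == (W == (X -> X))) -> (Z == !(Y == !V)))):
    ((!Z == (W == (X -> X))) -> (Z == !(Y == !V))): β-rule — branch into !(!Z == (W == (X -> X)))  //  (Z == !(Y == !V)).
      branch 2.1 (add !(!Z == (W == (X -> X)))):
        !(!Z == (W == (X -> X))): β-rule — branch into !Z, !(W == (X -> X))  //  !!Z, (W == (X -> X)).
          branch 2.1.1 (add !Z, !(W == (X -> X))):
            !(W == (X -> X)): β-rule — branch into W, !(X -> X)  //  !W, (X -> X).
              branch 2.1.1.1 (add W, !(X -> X)):
                !(X -> X): α-rule — add X, !X.
                × closes — contains both X and !X.
              branch 2.1.1.2 (add !W, (X -> X)):
                (X -> X): β-rule — branch into !X  //  X.
                  branch 2.1.1.2.1 (add !X):
                    ○ open, literals {W=false, X=false, Z=false}.
                  branch 2.1.1.2.2 (add X):
                    ○ open, literals {W=false, X=true, Z=false}.
          branch 2.1.2 (add !!Z, (W == (X -> X))):
            (W == (X -> X)): β-rule — branch into W, (X -> X)  //  !W, !(X -> X).
              branch 2.1.2.1 (add W, (X -> X)):
                (X -> X): β-rule — branch into !X  //  X.
                  branch 2.1.2.1.1 (add !X):
                    ○ open, literals {W=true, X=false, Z=true}.
                  branch 2.1.2.1.2 (add X):
                    ○ open, literals {W=true, X=true, Z=true}.
              branch 2.1.2.2 (add !W, !(X -> X)):
                !(X -> X): α-rule — add X, !X.
                × closes — contains both X and !X.
      branch 2.2 (add (Z == !(Y == !V))):
        (Z == !(Y == !V)): β-rule — branch into Z, !(Y == !V)  //  !Z, !!(Y == !V).
          branch 2.2.1 (add Z, !(Y == !V)):
            !(Y == !V): β-rule — branch into Y, !!V  //  !Y, !V.
              branch 2.2.1.1 (add Y, !!V):
                ○ open, literals {V=true, Y=true, Z=true}.
              branch 2.2.1.2 (add !Y, !V):
                ○ open, literals {V=false, Y=false, Z=true}.
          branch 2.2.2 (add !Z, !!(Y == !V)):
            !!(Y == !V): β-rule — branch into Y, !V  //  !Y, !!V.
              branch 2.2.2.1 (add Y, !V):
                ○ open, literals {V=false, Y=true, Z=false}.
              branch 2.2.2.2 (add !Y, !!V):
                ○ open, literals {V=true, Y=false, Z=false}.
2 branches closed, 9 open.
Each open branch fixes some atoms; the unmentioned ones are free. Counting distinct full assignments: branch {V=true} (X, Y, Z, W) contributes 16 new; branch {W=false, X=false, Z=false} (Y, V) contributes 2 new; branch {W=false, X=true, Z=false} (Y, V) contributes 2 new; branch {W=true, X=false, Z=true} (Y, V) contributes 2 new; branch {W=true, X=true, Z=true} (Y, V) contributes 2 new; branch {V=true, Y=true, Z=true} (X, W) contributes 0 new; branch {V=false, Y=false, Z=true} (X, W) contributes 2 new; branch {V=false, Y=true, Z=false} (X, W) contributes 2 new; branch {V=true, Y=false, Z=false} (X, W) contributes 0 new. Total: 28.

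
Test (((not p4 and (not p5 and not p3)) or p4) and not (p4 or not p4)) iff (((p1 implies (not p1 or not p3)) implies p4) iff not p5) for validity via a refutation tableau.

Not valid

Assume the negation and expand:
Initial set: {F ((((not p4 and (not p5 and not p3)) or p4) and not (p4 or not p4)) iff (((p1 implies (not p1 or not p3)) implies p4) iff not p5))}.
F ((((not p4 and (not p5 and not p3)) or p4) and not (p4 or not p4)) iff (((p1 implies (not p1 or not p3)) implies p4) iff not p5)): β-rule — branch into T (((not p4 and (not p5 and not p3)) or p4) and not (p4 or not p4)), F (((p1 implies (not p1 or not p3)) implies p4) iff not p5)  //  F (((not p4 and (not p5 and not p3)) or p4) and not (p4 or not p4)), T (((p1 implies (not p1 or not p3)) implies p4) iff not p5).
  branch 1 (add T (((not p4 and (not p5 and not p3)) or p4) and not (p4 or not p4)), F (((p1 implies (not p1 or not p3)) implies p4) iff not p5)):
    T (((not p4 and (not p5 and not p3)) or p4) and not (p4 or not p4)): α-rule — add T ((not p4 and (not p5 and not p3)) or p4), T not (p4 or not p4).
    T not (p4 or not p4): α-rule — add F p4, F not p4.
    × closes — contains both p4 and not p4.
  branch 2 (add F (((not p4 and (not p5 and not p3)) or p4) and not (p4 or not p4)), T (((p1 implies (not p1 or not p3)) implies p4) iff not p5)):
    F (((not p4 and (not p5 and not p3)) or p4) and not (p4 or not p4)): β-rule — branch into F ((not p4 and (not p5 and not p3)) or p4)  //  F not (p4 or not p4).
      branch 2.1 (add F ((not p4 and (not p5 and not p3)) or p4)):
        F ((not p4 and (not p5 and not p3)) or p4): α-rule — add F (not p4 and (not p5 and not p3)), F p4.
        T (((p1 implies (not p1 or not p3)) implies p4) iff not p5): β-rule — branch into T ((p1 implies (not p1 or not p3)) implies p4), T not p5  //  F ((p1 implies (not p1 or not p3)) implies p4), F not p5.
          branch 2.1.1 (add T ((p1 implies (not p1 or not p3)) implies p4), T not p5):
            F (not p4 and (not p5 and not p3)): β-rule — branch into F not p4  //  F (not p5 and not p3).
              branch 2.1.1.1 (add F not p4):
                × closes — contains both p4 and not p4.
              branch 2.1.1.2 (add F (not p5 and not p3)):
                T ((p1 implies (not p1 or not p3)) implies p4): β-rule — branch into F (p1 implies (not p1 or not p3))  //  T p4.
                  branch 2.1.1.2.1 (add F (p1 implies (not p1 or not p3))):
                    F (p1 implies (not p1 or not p3)): α-rule — add T p1, F (not p1 or not p3).
                    F (not p1 or not p3): α-rule — add F not p1, F not p3.
                    F (not p5 and not p3): β-rule — branch into F not p5  //  F not p3.
                      branch 2.1.1.2.1.1 (add F not p5):
                        × closes — contains both p5 and not p5.
                      branch 2.1.1.2.1.2 (add F not p3):
                        ○ open, literals {p1=1, p3=1, p4=0, p5=0}.
                  branch 2.1.1.2.2 (add T p4):
                    × closes — contains both p4 and not p4.
          branch 2.1.2 (add F ((p1 implies (not p1 or not p3)) implies p4), F not p5):
            F ((p1 implies (not p1 or not p3)) implies p4): α-rule — add T (p1 implies (not p1 or not p3)), F p4.
            F (not p4 and (not p5 and not p3)): β-rule — branch into F not p4  //  F (not p5 and not p3).
              branch 2.1.2.1 (add F not p4):
                × closes — contains both p4 and not p4.
              branch 2.1.2.2 (add F (not p5 and not p3)):
                T (p1 implies (not p1 or not p3)): β-rule — branch into F p1  //  T (not p1 or not p3).
                  branch 2.1.2.2.1 (add F p1):
                    F (not p5 and not p3): β-rule — branch into F not p5  //  F not p3.
                      branch 2.1.2.2.1.1 (add F not p5):
                        ○ open, literals {p1=0, p4=0, p5=1}.
                      branch 2.1.2.2.1.2 (add F not p3):
                        ○ open, literals {p1=0, p3=1, p4=0, p5=1}.
                  branch 2.1.2.2.2 (add T (not p1 or not p3)):
                    F (not p5 and not p3): β-rule — branch into F not p5  //  F not p3.
                      branch 2.1.2.2.2.1 (add F not p5):
                        T (not p1 or not p3): β-rule — branch into T not p1  //  T not p3.
                          branch 2.1.2.2.2.1.1 (add T not p1):
                            ○ open, literals {p1=0, p4=0, p5=1}.
                          branch 2.1.2.2.2.1.2 (add T not p3):
                            ○ open, literals {p3=0, p4=0, p5=1}.
                      branch 2.1.2.2.2.2 (add F not p3):
                        T (not p1 or not p3): β-rule — branch into T not p1  //  T not p3.
                          branch 2.1.2.2.2.2.1 (add T not p1):
                            ○ open, literals {p1=0, p3=1, p4=0, p5=1}.
                          branch 2.1.2.2.2.2.2 (add T not p3):
                            × closes — contains both p3 and not p3.
      branch 2.2 (add F not (p4 or not p4)):
        T (((p1 implies (not p1 or not p3)) implies p4) iff not p5): β-rule — branch into T ((p1 implies (not p1 or not p3)) implies p4), T not p5  //  F ((p1 implies (not p1 or not p3)) implies p4), F not p5.
          branch 2.2.1 (add T ((p1 implies (not p1 or not p3)) implies p4), T not p5):
            F not (p4 or not p4): β-rule — branch into T p4  //  T not p4.
              branch 2.2.1.1 (add T p4):
                T ((p1 implies (not p1 or not p3)) implies p4): β-rule — branch into F (p1 implies (not p1 or not p3))  //  T p4.
                  branch 2.2.1.1.1 (add F (p1 implies (not p1 or not p3))):
                    F (p1 implies (not p1 or not p3)): α-rule — add T p1, F (not p1 or not p3).
                    F (not p1 or not p3): α-rule — add F not p1, F not p3.
                    ○ open, literals {p1=1, p3=1, p4=1, p5=0}.
                  branch 2.2.1.1.2 (add T p4):
                    ○ open, literals {p4=1, p5=0}.
              branch 2.2.1.2 (add T not p4):
                T ((p1 implies (not p1 or not p3)) implies p4): β-rule — branch into F (p1 implies (not p1 or not p3))  //  T p4.
                  branch 2.2.1.2.1 (add F (p1 implies (not p1 or not p3))):
                    F (p1 implies (not p1 or not p3)): α-rule — add T p1, F (not p1 or not p3).
                    F (not p1 or not p3): α-rule — add F not p1, F not p3.
                    ○ open, literals {p1=1, p3=1, p4=0, p5=0}.
                  branch 2.2.1.2.2 (add T p4):
                    × closes — contains both p4 and not p4.
          branch 2.2.2 (add F ((p1 implies (not p1 or not p3)) implies p4), F not p5):
            F ((p1 implies (not p1 or not p3)) implies p4): α-rule — add T (p1 implies (not p1 or not p3)), F p4.
            F not (p4 or not p4): β-rule — branch into T p4  //  T not p4.
              branch 2.2.2.1 (add T p4):
                × closes — contains both p4 and not p4.
              branch 2.2.2.2 (add T not p4):
                T (p1 implies (not p1 or not p3)): β-rule — branch into F p1  //  T (not p1 or not p3).
                  branch 2.2.2.2.1 (add F p1):
                    ○ open, literals {p1=0, p4=0, p5=1}.
                  branch 2.2.2.2.2 (add T (not p1 or not p3)):
                    T (not p1 or not p3): β-rule — branch into T not p1  //  T not p3.
                      branch 2.2.2.2.2.1 (add T not p1):
                        ○ open, literals {p1=0, p4=0, p5=1}.
                      branch 2.2.2.2.2.2 (add T not p3):
                        ○ open, literals {p3=0, p4=0, p5=1}.
8 branches closed, 12 open.
An open branch gives a countermodel: p1=1, p3=1, p4=0, p5=0 (unmentioned atoms arbitrary); under it the original formula is false.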